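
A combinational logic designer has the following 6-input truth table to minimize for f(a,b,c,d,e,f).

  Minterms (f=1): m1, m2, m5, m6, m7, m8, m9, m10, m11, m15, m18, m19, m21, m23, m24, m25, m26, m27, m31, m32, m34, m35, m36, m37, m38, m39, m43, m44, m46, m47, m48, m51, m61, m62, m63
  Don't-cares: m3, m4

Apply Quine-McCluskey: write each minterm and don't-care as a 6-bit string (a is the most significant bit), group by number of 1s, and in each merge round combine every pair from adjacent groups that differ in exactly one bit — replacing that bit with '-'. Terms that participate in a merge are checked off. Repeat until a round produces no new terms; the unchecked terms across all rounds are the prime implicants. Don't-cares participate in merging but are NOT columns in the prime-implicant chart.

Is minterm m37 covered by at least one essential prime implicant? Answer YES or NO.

[col 0] 000001*, 000010*, 000011*, 000100*, 000101*, 000110*, 000111*, 001000*, 001001*, 001010*, 001011*, 001111*, 010010*, 010011*, 010101*, 010111*, 011000*, 011001*, 011010*, 011011*, 011111*, 100000*, 100010*, 100011*, 100100*, 100101*, 100110*, 100111*, 101011*, 101100*, 101110*, 101111*, 110000*, 110011*, 111101*, 111110*, 111111*
[col 1] -00010*, -00011*, -00100*, -00101*, -00110*, -00111*, -01011*, -01111*, -10011*, -11111*, 0-0010*, 0-0011*, 0-0101*, 0-0111*, 0-1000*, 0-1001*, 0-1010*, 0-1011*, 0-1111*, 00-001*, 00-010*, 00-011*, 00-111*, 000-01*, 000-10*, 000-11*, 0000-1*, 00001-*, 0001-0*, 0001-1*, 00010-*, 00011-*, 001-11*, 0010-0*, 0010-1*, 00100-*, 00101-*, 01-010*, 01-011*, 01-111*, 010-11*, 01001-*, 0101-1*, 011-11*, 0110-0*, 0110-1*, 01100-*, 01101-*, 1-0000, 1-0011*, 1-1110*, 1-1111*, 10-011*, 10-100*, 10-110*, 10-111*, 100-00*, 100-10*, 100-11*, 1000-0*, 10001-*, 1001-0*, 1001-1*, 10010-*, 10011-*, 101-11*, 1011-0*, 10111-*, 1111-1, 11111-*
[col 2] --0011, --1111, -0-011*, -0-111*, -00-10*, -00-11*, -0001-*, -001-0*, -001-1*, -0010-*, -0011-*, -01-11*, 0--010*, 0--011*, 0--111*, 0-0-11*, 0-001-*, 0-01-1, 0-1-11*, 0-10-0*, 0-10-1*, 0-100-*, 0-101-*, 00--11*, 00-0-1, 00-01-*, 000--1, 000-1-*, 0001--*, 0010--*, 01--11*, 01-01-*, 0110--*, 1-111-, 10--11*, 10-1-0, 10-11-, 100--0, 100-1-*, 1001--*
[col 3] -0--11, -00-1-, -001--, 0---11, 0--01-, 0-10--
Prime implicants: --0011, --1111, -0--11, -00-1-, -001--, 0---11, 0--01-, 0-01-1, 0-10--, 00-0-1, 000--1, 1-0000, 1-111-, 10-1-0, 10-11-, 100--0, 1111-1
PI chart (minterm → PIs covering it):
  1 | 00-0-1,000--1
  2 | -00-1-,0--01-
  5 | -001--,0-01-1,000--1
  6 | -00-1-,-001--
  7 | -0--11,-00-1-,-001--,0---11,0-01-1,000--1
  8 | 0-10--  (sole → essential)
  9 | 0-10--,00-0-1
  10 | 0--01-,0-10--
  11 | -0--11,0---11,0--01-,0-10--,00-0-1
  15 | --1111,-0--11,0---11
  18 | 0--01-  (sole → essential)
  19 | --0011,0---11,0--01-
  21 | 0-01-1  (sole → essential)
  23 | 0---11,0-01-1
  24 | 0-10--  (sole → essential)
  25 | 0-10--  (sole → essential)
  26 | 0--01-,0-10--
  27 | 0---11,0--01-,0-10--
  31 | --1111,0---11
  32 | 1-0000,100--0
  34 | -00-1-,100--0
  35 | --0011,-0--11,-00-1-
  36 | -001--,10-1-0,100--0
  37 | -001--  (sole → essential)
  38 | -00-1-,-001--,10-1-0,10-11-,100--0
  39 | -0--11,-00-1-,-001--,10-11-
  43 | -0--11  (sole → essential)
  44 | 10-1-0  (sole → essential)
  46 | 1-111-,10-1-0,10-11-
  47 | --1111,-0--11,1-111-,10-11-
  48 | 1-0000  (sole → essential)
  51 | --0011  (sole → essential)
  61 | 1111-1  (sole → essential)
  62 | 1-111-  (sole → essential)
  63 | --1111,1-111-,1111-1
Essential prime implicants: --0011, -0--11, -001--, 0--01-, 0-01-1, 0-10--, 1-0000, 1-111-, 10-1-0, 1111-1

YES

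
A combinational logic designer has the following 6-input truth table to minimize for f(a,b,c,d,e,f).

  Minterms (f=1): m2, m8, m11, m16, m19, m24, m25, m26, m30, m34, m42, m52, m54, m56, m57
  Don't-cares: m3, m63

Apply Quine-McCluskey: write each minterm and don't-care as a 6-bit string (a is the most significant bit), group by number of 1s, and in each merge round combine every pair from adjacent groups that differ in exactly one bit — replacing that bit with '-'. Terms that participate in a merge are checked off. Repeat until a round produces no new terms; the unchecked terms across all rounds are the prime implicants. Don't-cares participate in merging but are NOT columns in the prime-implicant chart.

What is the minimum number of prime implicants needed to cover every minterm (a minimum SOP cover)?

size-2^0 implicants → 000010(✓)  000011(✓)  001000(✓)  001011(✓)  010000(✓)  010011(✓)  011000(✓)  011001(✓)  011010(✓)  011110(✓)  100010(✓)  101010(✓)  110100(✓)  110110(✓)  111000(✓)  111001(✓)  111111
size-2^1 implicants → -00010  -11000(✓)  -11001(✓)  0-0011  0-1000  00-011  00001-  01-000  011-10  0110-0  01100-(✓)  10-010  1101-0  11100-(✓)
size-2^2 implicants → -1100-
Unchecked terms (primes): -00010, -1100-, 0-0011, 0-1000, 00-011, 00001-, 01-000, 011-10, 0110-0, 10-010, 1101-0, 111111
Minterm coverage:
  m2 ⊆ -00010,00001-
  m8 ⊆ 0-1000 [E]
  m11 ⊆ 00-011 [E]
  m16 ⊆ 01-000 [E]
  m19 ⊆ 0-0011 [E]
  m24 ⊆ -1100-,0-1000,01-000,0110-0
  m25 ⊆ -1100- [E]
  m26 ⊆ 011-10,0110-0
  m30 ⊆ 011-10 [E]
  m34 ⊆ -00010,10-010
  m42 ⊆ 10-010 [E]
  m52 ⊆ 1101-0 [E]
  m54 ⊆ 1101-0 [E]
  m56 ⊆ -1100- [E]
  m57 ⊆ -1100- [E]
E = {-1100-, 0-0011, 0-1000, 00-011, 01-000, 011-10, 10-010, 1101-0}
Petrick residual → -00010
Cover = b'c'd'ef' + bcd'e' + a'c'd'ef + a'cd'e'f' + a'b'd'ef + a'bd'e'f' + a'bcef' + ab'd'ef' + abc'df'  |cover|=9

9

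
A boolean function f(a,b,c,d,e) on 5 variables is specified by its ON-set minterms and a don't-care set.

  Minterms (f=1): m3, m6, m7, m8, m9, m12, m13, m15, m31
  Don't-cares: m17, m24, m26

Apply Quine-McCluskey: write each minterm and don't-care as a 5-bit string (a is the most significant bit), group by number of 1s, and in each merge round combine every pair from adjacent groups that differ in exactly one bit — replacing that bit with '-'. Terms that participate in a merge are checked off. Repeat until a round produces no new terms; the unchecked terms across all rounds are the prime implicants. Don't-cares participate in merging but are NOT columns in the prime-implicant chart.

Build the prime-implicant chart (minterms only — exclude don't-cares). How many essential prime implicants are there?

4

Round 0: 00011✓ 00110✓ 00111✓ 01000✓ 01001✓ 01100✓ 01101✓ 01111✓ 10001 11000✓ 11010✓ 11111✓
Round 1: -1000 -1111 0-111 00-11 0011- 01-00✓ 01-01✓ 0100-✓ 011-1 0110-✓ 110-0
Round 2: 01-0-
PIs = {-1000, -1111, 0-111, 00-11, 0011-, 01-0-, 011-1, 10001, 110-0}
Coverage chart:
  m3: 00-11 ←essential
  m6: 0011- ←essential
  m7: 0-111,00-11,0011-
  m8: -1000,01-0-
  m9: 01-0- ←essential
  m12: 01-0- ←essential
  m13: 01-0-,011-1
  m15: -1111,0-111,011-1
  m31: -1111 ←essential
Essential: -1111, 00-11, 0011-, 01-0-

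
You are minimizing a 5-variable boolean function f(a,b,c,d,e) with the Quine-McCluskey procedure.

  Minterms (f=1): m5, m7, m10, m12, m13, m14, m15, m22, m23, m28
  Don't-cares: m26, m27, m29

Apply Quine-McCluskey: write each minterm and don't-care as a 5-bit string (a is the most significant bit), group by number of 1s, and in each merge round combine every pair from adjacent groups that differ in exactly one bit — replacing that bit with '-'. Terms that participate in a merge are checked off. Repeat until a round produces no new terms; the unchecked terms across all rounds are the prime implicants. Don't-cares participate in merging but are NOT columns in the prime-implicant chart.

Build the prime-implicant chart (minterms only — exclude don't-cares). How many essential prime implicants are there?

Round 0: 00101✓ 00111✓ 01010✓ 01100✓ 01101✓ 01110✓ 01111✓ 10110✓ 10111✓ 11010✓ 11011✓ 11100✓ 11101✓
Round 1: -0111 -1010 -1100✓ -1101✓ 0-101✓ 0-111✓ 001-1✓ 01-10 011-0✓ 011-1✓ 0110-✓ 0111-✓ 1011- 1101- 1110-✓
Round 2: -110- 0-1-1 011--
PIs = {-0111, -1010, -110-, 0-1-1, 01-10, 011--, 1011-, 1101-}
Coverage chart:
  m5: 0-1-1 ←essential
  m7: -0111,0-1-1
  m10: -1010,01-10
  m12: -110-,011--
  m13: -110-,0-1-1,011--
  m14: 01-10,011--
  m15: 0-1-1,011--
  m22: 1011- ←essential
  m23: -0111,1011-
  m28: -110- ←essential
Essential: -110-, 0-1-1, 1011-

3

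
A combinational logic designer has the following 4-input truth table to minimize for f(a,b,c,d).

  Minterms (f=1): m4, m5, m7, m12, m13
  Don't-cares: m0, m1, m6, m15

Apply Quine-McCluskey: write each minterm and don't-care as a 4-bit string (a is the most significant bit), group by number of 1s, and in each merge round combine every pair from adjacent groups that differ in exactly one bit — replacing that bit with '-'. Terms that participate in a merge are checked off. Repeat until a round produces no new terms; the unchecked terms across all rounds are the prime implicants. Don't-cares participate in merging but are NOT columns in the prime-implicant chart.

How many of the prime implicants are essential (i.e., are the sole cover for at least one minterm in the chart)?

1

Round 0: 0000✓ 0001✓ 0100✓ 0101✓ 0110✓ 0111✓ 1100✓ 1101✓ 1111✓
Round 1: -100✓ -101✓ -111✓ 0-00✓ 0-01✓ 000-✓ 01-0✓ 01-1✓ 010-✓ 011-✓ 11-1✓ 110-✓
Round 2: -1-1 -10- 0-0- 01--
PIs = {-1-1, -10-, 0-0-, 01--}
Coverage chart:
  m4: -10-,0-0-,01--
  m5: -1-1,-10-,0-0-,01--
  m7: -1-1,01--
  m12: -10- ←essential
  m13: -1-1,-10-
Essential: -10-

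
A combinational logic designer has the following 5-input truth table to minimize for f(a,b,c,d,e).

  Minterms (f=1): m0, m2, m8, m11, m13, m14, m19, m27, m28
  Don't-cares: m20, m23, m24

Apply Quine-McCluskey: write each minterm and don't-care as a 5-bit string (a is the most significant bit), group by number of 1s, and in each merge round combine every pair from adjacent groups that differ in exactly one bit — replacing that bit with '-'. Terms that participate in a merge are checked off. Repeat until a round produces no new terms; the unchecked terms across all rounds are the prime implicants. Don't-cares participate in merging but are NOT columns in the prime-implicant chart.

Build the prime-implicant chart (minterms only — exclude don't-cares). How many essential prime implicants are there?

Round 0: 00000✓ 00010✓ 01000✓ 01011✓ 01101 01110 10011✓ 10100✓ 10111✓ 11000✓ 11011✓ 11100✓
Round 1: -1000 -1011 0-000 000-0 1-011 1-100 10-11 11-00
PIs = {-1000, -1011, 0-000, 000-0, 01101, 01110, 1-011, 1-100, 10-11, 11-00}
Coverage chart:
  m0: 0-000,000-0
  m2: 000-0 ←essential
  m8: -1000,0-000
  m11: -1011 ←essential
  m13: 01101 ←essential
  m14: 01110 ←essential
  m19: 1-011,10-11
  m27: -1011,1-011
  m28: 1-100,11-00
Essential: -1011, 000-0, 01101, 01110

4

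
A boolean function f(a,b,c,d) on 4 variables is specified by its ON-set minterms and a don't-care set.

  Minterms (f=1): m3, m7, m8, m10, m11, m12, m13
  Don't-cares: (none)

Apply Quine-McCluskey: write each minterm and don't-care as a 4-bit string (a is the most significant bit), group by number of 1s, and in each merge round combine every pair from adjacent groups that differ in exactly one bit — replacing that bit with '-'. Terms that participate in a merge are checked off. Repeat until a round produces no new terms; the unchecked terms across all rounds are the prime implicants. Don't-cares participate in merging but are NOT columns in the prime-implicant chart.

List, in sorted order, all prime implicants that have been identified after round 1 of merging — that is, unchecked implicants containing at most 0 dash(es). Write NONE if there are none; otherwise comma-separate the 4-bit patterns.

NONE

size-2^0 implicants → 0011(✓)  0111(✓)  1000(✓)  1010(✓)  1011(✓)  1100(✓)  1101(✓)
size-2^1 implicants → -011  0-11  1-00  10-0  101-  110-
Unchecked terms (primes): -011, 0-11, 1-00, 10-0, 101-, 110-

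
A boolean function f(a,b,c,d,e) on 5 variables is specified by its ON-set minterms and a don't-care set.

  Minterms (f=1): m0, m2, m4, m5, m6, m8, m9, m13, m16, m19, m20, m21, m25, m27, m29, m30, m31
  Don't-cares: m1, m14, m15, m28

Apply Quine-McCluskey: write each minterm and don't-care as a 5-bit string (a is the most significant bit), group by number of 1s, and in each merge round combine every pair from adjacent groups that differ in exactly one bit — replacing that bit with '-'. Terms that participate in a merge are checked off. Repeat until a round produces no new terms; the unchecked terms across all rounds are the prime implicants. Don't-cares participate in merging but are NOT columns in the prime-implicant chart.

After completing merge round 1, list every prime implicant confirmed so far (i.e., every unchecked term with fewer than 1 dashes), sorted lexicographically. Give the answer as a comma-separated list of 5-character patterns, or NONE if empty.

NONE

[col 0] 00000*, 00001*, 00010*, 00100*, 00101*, 00110*, 01000*, 01001*, 01101*, 01110*, 01111*, 10000*, 10011*, 10100*, 10101*, 11001*, 11011*, 11100*, 11101*, 11110*, 11111*
[col 1] -0000*, -0100*, -0101*, -1001*, -1101*, -1110*, -1111*, 0-000*, 0-001*, 0-101*, 0-110, 00-00*, 00-01*, 00-10*, 000-0*, 0000-*, 001-0*, 0010-*, 01-01*, 0100-*, 011-1*, 0111-*, 1-011, 1-100*, 1-101*, 10-00*, 1010-*, 11-01*, 11-11*, 110-1*, 111-0*, 111-1*, 1110-*, 1111-*
[col 2] --101, -0-00, -010-, -1-01, -11-1, -111-, 0--01, 0-00-, 00--0, 00-0-, 1-10-, 11--1, 111--
Prime implicants: --101, -0-00, -010-, -1-01, -11-1, -111-, 0--01, 0-00-, 0-110, 00--0, 00-0-, 1-011, 1-10-, 11--1, 111--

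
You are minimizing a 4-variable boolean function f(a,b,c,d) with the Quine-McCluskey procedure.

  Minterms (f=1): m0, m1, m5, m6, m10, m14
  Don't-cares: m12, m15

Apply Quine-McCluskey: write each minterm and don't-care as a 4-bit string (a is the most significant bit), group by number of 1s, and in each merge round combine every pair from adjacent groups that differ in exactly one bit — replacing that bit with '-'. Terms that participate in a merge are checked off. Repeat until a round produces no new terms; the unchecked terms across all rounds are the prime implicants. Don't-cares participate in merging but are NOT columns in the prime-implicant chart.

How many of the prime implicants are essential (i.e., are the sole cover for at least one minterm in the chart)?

4

size-2^0 implicants → 0000(✓)  0001(✓)  0101(✓)  0110(✓)  1010(✓)  1100(✓)  1110(✓)  1111(✓)
size-2^1 implicants → -110  0-01  000-  1-10  11-0  111-
Unchecked terms (primes): -110, 0-01, 000-, 1-10, 11-0, 111-
Minterm coverage:
  m0 ⊆ 000- [E]
  m1 ⊆ 0-01,000-
  m5 ⊆ 0-01 [E]
  m6 ⊆ -110 [E]
  m10 ⊆ 1-10 [E]
  m14 ⊆ -110,1-10,11-0,111-
E = {-110, 0-01, 000-, 1-10}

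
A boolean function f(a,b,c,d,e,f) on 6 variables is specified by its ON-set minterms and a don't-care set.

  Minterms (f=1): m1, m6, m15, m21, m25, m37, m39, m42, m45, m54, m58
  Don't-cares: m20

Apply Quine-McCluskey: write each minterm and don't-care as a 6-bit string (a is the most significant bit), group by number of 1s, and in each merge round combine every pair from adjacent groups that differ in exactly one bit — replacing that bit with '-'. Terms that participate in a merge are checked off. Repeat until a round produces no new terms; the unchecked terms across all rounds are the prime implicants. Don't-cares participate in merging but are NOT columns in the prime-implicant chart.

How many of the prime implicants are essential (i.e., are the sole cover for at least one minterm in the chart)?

[col 0] 000001, 000110, 001111, 010100*, 010101*, 011001, 100101*, 100111*, 101010*, 101101*, 110110, 111010*
[col 1] 01010-, 1-1010, 10-101, 1001-1
Prime implicants: 000001, 000110, 001111, 01010-, 011001, 1-1010, 10-101, 1001-1, 110110
PI chart (minterm → PIs covering it):
  1 | 000001  (sole → essential)
  6 | 000110  (sole → essential)
  15 | 001111  (sole → essential)
  21 | 01010-  (sole → essential)
  25 | 011001  (sole → essential)
  37 | 10-101,1001-1
  39 | 1001-1  (sole → essential)
  42 | 1-1010  (sole → essential)
  45 | 10-101  (sole → essential)
  54 | 110110  (sole → essential)
  58 | 1-1010  (sole → essential)
Essential prime implicants: 000001, 000110, 001111, 01010-, 011001, 1-1010, 10-101, 1001-1, 110110

9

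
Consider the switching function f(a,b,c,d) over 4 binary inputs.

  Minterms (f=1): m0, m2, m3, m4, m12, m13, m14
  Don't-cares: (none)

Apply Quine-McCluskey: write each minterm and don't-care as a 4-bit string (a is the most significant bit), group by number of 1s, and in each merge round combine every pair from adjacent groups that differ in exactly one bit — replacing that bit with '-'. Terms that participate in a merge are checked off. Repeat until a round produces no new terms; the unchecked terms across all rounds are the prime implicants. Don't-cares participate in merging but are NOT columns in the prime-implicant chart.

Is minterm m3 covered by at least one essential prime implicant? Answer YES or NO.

YES

size-2^0 implicants → 0000(✓)  0010(✓)  0011(✓)  0100(✓)  1100(✓)  1101(✓)  1110(✓)
size-2^1 implicants → -100  0-00  00-0  001-  11-0  110-
Unchecked terms (primes): -100, 0-00, 00-0, 001-, 11-0, 110-
Minterm coverage:
  m0 ⊆ 0-00,00-0
  m2 ⊆ 00-0,001-
  m3 ⊆ 001- [E]
  m4 ⊆ -100,0-00
  m12 ⊆ -100,11-0,110-
  m13 ⊆ 110- [E]
  m14 ⊆ 11-0 [E]
E = {001-, 11-0, 110-}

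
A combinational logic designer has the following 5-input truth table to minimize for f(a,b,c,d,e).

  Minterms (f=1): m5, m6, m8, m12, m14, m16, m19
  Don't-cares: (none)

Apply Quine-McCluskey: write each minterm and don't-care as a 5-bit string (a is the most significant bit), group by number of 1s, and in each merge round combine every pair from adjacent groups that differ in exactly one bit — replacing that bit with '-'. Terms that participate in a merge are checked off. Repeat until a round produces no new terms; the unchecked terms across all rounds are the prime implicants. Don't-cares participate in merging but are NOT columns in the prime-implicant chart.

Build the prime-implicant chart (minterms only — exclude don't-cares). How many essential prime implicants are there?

[col 0] 00101, 00110*, 01000*, 01100*, 01110*, 10000, 10011
[col 1] 0-110, 01-00, 011-0
Prime implicants: 0-110, 00101, 01-00, 011-0, 10000, 10011
PI chart (minterm → PIs covering it):
  5 | 00101  (sole → essential)
  6 | 0-110  (sole → essential)
  8 | 01-00  (sole → essential)
  12 | 01-00,011-0
  14 | 0-110,011-0
  16 | 10000  (sole → essential)
  19 | 10011  (sole → essential)
Essential prime implicants: 0-110, 00101, 01-00, 10000, 10011

5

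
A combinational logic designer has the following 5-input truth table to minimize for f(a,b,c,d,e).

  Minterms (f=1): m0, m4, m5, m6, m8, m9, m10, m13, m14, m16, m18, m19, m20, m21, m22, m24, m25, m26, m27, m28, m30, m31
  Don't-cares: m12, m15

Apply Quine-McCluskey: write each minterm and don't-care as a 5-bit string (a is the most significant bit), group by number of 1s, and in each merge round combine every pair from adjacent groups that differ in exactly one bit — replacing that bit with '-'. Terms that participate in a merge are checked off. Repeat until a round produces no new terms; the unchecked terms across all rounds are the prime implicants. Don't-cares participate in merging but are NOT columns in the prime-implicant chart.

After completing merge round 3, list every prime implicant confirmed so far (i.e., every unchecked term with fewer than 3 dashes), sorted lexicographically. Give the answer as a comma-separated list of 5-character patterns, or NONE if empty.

Round 0: 00000✓ 00100✓ 00101✓ 00110✓ 01000✓ 01001✓ 01010✓ 01100✓ 01101✓ 01110✓ 01111✓ 10000✓ 10010✓ 10011✓ 10100✓ 10101✓ 10110✓ 11000✓ 11001✓ 11010✓ 11011✓ 11100✓ 11110✓ 11111✓
Round 1: -0000✓ -0100✓ -0101✓ -0110✓ -1000✓ -1001✓ -1010✓ -1100✓ -1110✓ -1111✓ 0-000✓ 0-100✓ 0-101✓ 0-110✓ 00-00✓ 001-0✓ 0010-✓ 01-00✓ 01-01✓ 01-10✓ 010-0✓ 0100-✓ 011-0✓ 011-1✓ 0110-✓ 0111-✓ 1-000✓ 1-010✓ 1-011✓ 1-100✓ 1-110✓ 10-00✓ 10-10✓ 100-0✓ 1001-✓ 101-0✓ 1010-✓ 11-00✓ 11-10✓ 11-11✓ 110-0✓ 110-1✓ 1100-✓ 1101-✓ 111-0✓ 1111-✓
Round 2: --000✓ --100✓ --110✓ -0-00✓ -01-0✓ -010- -1-00✓ -1-10✓ -10-0✓ -100- -11-0✓ -111- 0--00✓ 0-1-0✓ 0-10- 01--0✓ 01-0- 011-- 1--00✓ 1--10✓ 1-0-0✓ 1-01- 1-1-0✓ 10--0✓ 11--0✓ 11-1- 110--
Round 3: ---00 --1-0 -1--0 1---0
PIs = {---00, --1-0, -010-, -1--0, -100-, -111-, 0-10-, 01-0-, 011--, 1---0, 1-01-, 11-1-, 110--}

-010-, -100-, -111-, 0-10-, 01-0-, 011--, 1-01-, 11-1-, 110--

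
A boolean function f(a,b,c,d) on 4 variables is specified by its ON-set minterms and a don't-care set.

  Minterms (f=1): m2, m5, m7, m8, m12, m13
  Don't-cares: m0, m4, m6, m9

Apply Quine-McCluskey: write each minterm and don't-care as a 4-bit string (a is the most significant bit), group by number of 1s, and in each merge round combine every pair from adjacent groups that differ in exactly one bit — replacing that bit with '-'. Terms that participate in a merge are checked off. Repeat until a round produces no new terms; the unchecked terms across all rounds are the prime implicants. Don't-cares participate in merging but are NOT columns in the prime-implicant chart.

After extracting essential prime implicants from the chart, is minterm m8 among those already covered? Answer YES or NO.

NO

Round 0: 0000✓ 0010✓ 0100✓ 0101✓ 0110✓ 0111✓ 1000✓ 1001✓ 1100✓ 1101✓
Round 1: -000✓ -100✓ -101✓ 0-00✓ 0-10✓ 00-0✓ 01-0✓ 01-1✓ 010-✓ 011-✓ 1-00✓ 1-01✓ 100-✓ 110-✓
Round 2: --00 -10- 0--0 01-- 1-0-
PIs = {--00, -10-, 0--0, 01--, 1-0-}
Coverage chart:
  m2: 0--0 ←essential
  m5: -10-,01--
  m7: 01-- ←essential
  m8: --00,1-0-
  m12: --00,-10-,1-0-
  m13: -10-,1-0-
Essential: 0--0, 01--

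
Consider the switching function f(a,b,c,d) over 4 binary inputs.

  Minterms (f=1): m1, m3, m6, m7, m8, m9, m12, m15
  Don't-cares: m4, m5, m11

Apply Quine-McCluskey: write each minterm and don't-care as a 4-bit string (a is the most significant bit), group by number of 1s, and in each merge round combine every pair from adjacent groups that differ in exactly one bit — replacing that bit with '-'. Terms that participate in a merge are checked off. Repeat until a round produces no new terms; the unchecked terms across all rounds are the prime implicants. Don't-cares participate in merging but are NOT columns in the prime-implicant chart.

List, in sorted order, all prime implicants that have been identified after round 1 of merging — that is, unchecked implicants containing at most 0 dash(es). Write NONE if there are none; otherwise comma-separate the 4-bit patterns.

[col 0] 0001*, 0011*, 0100*, 0101*, 0110*, 0111*, 1000*, 1001*, 1011*, 1100*, 1111*
[col 1] -001*, -011*, -100, -111*, 0-01*, 0-11*, 00-1*, 01-0*, 01-1*, 010-*, 011-*, 1-00, 1-11*, 10-1*, 100-
[col 2] --11, -0-1, 0--1, 01--
Prime implicants: --11, -0-1, -100, 0--1, 01--, 1-00, 100-

NONE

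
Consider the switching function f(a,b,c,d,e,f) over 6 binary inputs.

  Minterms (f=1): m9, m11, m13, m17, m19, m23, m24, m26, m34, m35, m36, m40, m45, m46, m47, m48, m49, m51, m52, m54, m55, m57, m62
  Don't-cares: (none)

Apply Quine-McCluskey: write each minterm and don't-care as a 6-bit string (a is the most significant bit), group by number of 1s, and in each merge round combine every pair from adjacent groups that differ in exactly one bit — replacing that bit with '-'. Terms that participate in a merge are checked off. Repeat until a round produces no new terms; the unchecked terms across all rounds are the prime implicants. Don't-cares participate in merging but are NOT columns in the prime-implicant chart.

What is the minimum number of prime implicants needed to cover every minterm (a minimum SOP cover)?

12

Round 0: 001001✓ 001011✓ 001101✓ 010001✓ 010011✓ 010111✓ 011000✓ 011010✓ 100010✓ 100011✓ 100100✓ 101000 101101✓ 101110✓ 101111✓ 110000✓ 110001✓ 110011✓ 110100✓ 110110✓ 110111✓ 111001✓ 111110✓
Round 1: -01101 -10001✓ -10011✓ -10111✓ 001-01 0010-1 010-11✓ 0100-1✓ 0110-0 1-0011 1-0100 1-1110 10001- 1011-1 10111- 11-001 11-110 110-00 110-11✓ 1100-1✓ 11000- 1101-0 11011-
Round 2: -10-11 -100-1
PIs = {-01101, -10-11, -100-1, 001-01, 0010-1, 0110-0, 1-0011, 1-0100, 1-1110, 10001-, 101000, 1011-1, 10111-, 11-001, 11-110, 110-00, 11000-, 1101-0, 11011-}
Coverage chart:
  m9: 001-01,0010-1
  m11: 0010-1 ←essential
  m13: -01101,001-01
  m17: -100-1 ←essential
  m19: -10-11,-100-1
  m23: -10-11 ←essential
  m24: 0110-0 ←essential
  m26: 0110-0 ←essential
  m34: 10001- ←essential
  m35: 1-0011,10001-
  m36: 1-0100 ←essential
  m40: 101000 ←essential
  m45: -01101,1011-1
  m46: 1-1110,10111-
  m47: 1011-1,10111-
  m48: 110-00,11000-
  m49: -100-1,11-001,11000-
  m51: -10-11,-100-1,1-0011
  m52: 1-0100,110-00,1101-0
  m54: 11-110,1101-0,11011-
  m55: -10-11,11011-
  m57: 11-001 ←essential
  m62: 1-1110,11-110
Essential: -10-11, -100-1, 0010-1, 0110-0, 1-0100, 10001-, 101000, 11-001
Petrick residual → -01101, 10111-, 11-110, 110-00
Min cover (12 terms): b'cde'f + bc'ef + bc'd'f + a'b'cd'f + a'bcd'f' + ac'de'f' + ab'c'd'e + ab'cd'e'f' + ab'cde + abd'e'f + abdef' + abc'e'f'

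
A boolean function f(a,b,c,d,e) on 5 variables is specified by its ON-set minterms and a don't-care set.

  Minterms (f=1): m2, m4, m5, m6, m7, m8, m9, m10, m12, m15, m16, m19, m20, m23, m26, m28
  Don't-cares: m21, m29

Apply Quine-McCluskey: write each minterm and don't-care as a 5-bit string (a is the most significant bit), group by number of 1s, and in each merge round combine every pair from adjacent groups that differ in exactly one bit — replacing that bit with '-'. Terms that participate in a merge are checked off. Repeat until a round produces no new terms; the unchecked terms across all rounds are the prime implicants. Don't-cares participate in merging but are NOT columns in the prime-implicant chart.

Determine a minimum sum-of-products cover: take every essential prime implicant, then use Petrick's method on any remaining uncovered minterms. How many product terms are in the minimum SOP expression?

8

Round 0: 00010✓ 00100✓ 00101✓ 00110✓ 00111✓ 01000✓ 01001✓ 01010✓ 01100✓ 01111✓ 10000✓ 10011✓ 10100✓ 10101✓ 10111✓ 11010✓ 11100✓ 11101✓
Round 1: -0100✓ -0101✓ -0111✓ -1010 -1100✓ 0-010 0-100✓ 0-111 00-10 001-0✓ 001-1✓ 0010-✓ 0011-✓ 01-00 010-0 0100- 1-100✓ 1-101✓ 10-00 10-11 101-1✓ 1010-✓ 1110-✓
Round 2: --100 -01-1 -010- 001-- 1-10-
PIs = {--100, -01-1, -010-, -1010, 0-010, 0-111, 00-10, 001--, 01-00, 010-0, 0100-, 1-10-, 10-00, 10-11}
Coverage chart:
  m2: 0-010,00-10
  m4: --100,-010-,001--
  m5: -01-1,-010-,001--
  m6: 00-10,001--
  m7: -01-1,0-111,001--
  m8: 01-00,010-0,0100-
  m9: 0100- ←essential
  m10: -1010,0-010,010-0
  m12: --100,01-00
  m15: 0-111 ←essential
  m16: 10-00 ←essential
  m19: 10-11 ←essential
  m20: --100,-010-,1-10-,10-00
  m23: -01-1,10-11
  m26: -1010 ←essential
  m28: --100,1-10-
Essential: -1010, 0-111, 0100-, 10-00, 10-11
Petrick residual → --100, -01-1, 00-10
Min cover (8 terms): cd'e' + b'ce + bc'de' + a'cde + a'b'de' + a'bc'd' + ab'd'e' + ab'de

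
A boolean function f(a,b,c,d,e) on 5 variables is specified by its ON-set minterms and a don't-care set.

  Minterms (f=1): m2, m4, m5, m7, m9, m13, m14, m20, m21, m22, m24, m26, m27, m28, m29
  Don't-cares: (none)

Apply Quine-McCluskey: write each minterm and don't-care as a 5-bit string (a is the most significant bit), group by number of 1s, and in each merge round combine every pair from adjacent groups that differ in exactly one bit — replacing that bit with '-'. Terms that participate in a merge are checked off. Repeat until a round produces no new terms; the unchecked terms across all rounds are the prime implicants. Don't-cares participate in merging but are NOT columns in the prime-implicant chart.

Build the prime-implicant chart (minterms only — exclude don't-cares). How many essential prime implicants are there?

7

[col 0] 00010, 00100*, 00101*, 00111*, 01001*, 01101*, 01110, 10100*, 10101*, 10110*, 11000*, 11010*, 11011*, 11100*, 11101*
[col 1] -0100*, -0101*, -1101*, 0-101*, 001-1, 0010-*, 01-01, 1-100*, 1-101*, 101-0, 1010-*, 11-00, 110-0, 1101-, 1110-*
[col 2] --101, -010-, 1-10-
Prime implicants: --101, -010-, 00010, 001-1, 01-01, 01110, 1-10-, 101-0, 11-00, 110-0, 1101-
PI chart (minterm → PIs covering it):
  2 | 00010  (sole → essential)
  4 | -010-  (sole → essential)
  5 | --101,-010-,001-1
  7 | 001-1  (sole → essential)
  9 | 01-01  (sole → essential)
  13 | --101,01-01
  14 | 01110  (sole → essential)
  20 | -010-,1-10-,101-0
  21 | --101,-010-,1-10-
  22 | 101-0  (sole → essential)
  24 | 11-00,110-0
  26 | 110-0,1101-
  27 | 1101-  (sole → essential)
  28 | 1-10-,11-00
  29 | --101,1-10-
Essential prime implicants: -010-, 00010, 001-1, 01-01, 01110, 101-0, 1101-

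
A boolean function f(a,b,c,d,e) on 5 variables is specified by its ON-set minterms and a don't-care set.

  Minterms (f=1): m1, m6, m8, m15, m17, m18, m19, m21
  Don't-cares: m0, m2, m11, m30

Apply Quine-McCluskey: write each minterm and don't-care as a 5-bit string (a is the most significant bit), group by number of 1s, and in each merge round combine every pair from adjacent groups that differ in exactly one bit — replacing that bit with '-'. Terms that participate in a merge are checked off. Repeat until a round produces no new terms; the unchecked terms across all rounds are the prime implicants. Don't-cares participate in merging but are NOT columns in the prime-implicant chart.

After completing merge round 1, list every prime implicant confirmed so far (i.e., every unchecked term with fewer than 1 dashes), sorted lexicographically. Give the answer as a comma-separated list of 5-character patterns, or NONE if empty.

[col 0] 00000*, 00001*, 00010*, 00110*, 01000*, 01011*, 01111*, 10001*, 10010*, 10011*, 10101*, 11110
[col 1] -0001, -0010, 0-000, 00-10, 000-0, 0000-, 01-11, 10-01, 100-1, 1001-
Prime implicants: -0001, -0010, 0-000, 00-10, 000-0, 0000-, 01-11, 10-01, 100-1, 1001-, 11110

11110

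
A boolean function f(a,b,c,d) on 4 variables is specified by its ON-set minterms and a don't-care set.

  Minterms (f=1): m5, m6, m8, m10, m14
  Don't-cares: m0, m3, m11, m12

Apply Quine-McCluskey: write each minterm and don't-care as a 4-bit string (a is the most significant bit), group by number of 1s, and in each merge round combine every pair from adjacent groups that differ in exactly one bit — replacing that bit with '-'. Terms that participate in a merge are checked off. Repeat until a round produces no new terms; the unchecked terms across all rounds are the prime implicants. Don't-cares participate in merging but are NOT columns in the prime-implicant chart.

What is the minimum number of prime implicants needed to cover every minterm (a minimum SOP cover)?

[col 0] 0000*, 0011*, 0101, 0110*, 1000*, 1010*, 1011*, 1100*, 1110*
[col 1] -000, -011, -110, 1-00*, 1-10*, 10-0*, 101-, 11-0*
[col 2] 1--0
Prime implicants: -000, -011, -110, 0101, 1--0, 101-
PI chart (minterm → PIs covering it):
  5 | 0101  (sole → essential)
  6 | -110  (sole → essential)
  8 | -000,1--0
  10 | 1--0,101-
  14 | -110,1--0
Essential prime implicants: -110, 0101
Petrick residual → 1--0
Minimum SOP uses 3 PIs: bcd' + a'bc'd + ad'

3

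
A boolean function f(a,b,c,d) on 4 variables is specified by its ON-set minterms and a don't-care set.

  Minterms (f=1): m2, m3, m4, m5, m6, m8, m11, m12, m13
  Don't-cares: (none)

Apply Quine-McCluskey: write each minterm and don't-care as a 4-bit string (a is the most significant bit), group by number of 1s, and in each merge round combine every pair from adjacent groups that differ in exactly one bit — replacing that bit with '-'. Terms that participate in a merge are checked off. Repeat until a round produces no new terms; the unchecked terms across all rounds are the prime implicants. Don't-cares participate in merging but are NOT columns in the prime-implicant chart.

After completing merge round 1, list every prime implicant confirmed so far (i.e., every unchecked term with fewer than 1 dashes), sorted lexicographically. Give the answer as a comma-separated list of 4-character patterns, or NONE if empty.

NONE

Round 0: 0010✓ 0011✓ 0100✓ 0101✓ 0110✓ 1000✓ 1011✓ 1100✓ 1101✓
Round 1: -011 -100✓ -101✓ 0-10 001- 01-0 010-✓ 1-00 110-✓
Round 2: -10-
PIs = {-011, -10-, 0-10, 001-, 01-0, 1-00}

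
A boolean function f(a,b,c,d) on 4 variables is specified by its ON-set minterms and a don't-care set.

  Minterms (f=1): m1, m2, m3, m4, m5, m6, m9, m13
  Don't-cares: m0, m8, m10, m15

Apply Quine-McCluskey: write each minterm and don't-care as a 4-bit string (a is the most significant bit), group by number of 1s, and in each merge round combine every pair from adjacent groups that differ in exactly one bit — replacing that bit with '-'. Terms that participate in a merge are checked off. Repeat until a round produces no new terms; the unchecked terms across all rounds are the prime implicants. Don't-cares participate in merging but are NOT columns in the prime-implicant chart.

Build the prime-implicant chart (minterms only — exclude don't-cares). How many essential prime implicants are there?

Round 0: 0000✓ 0001✓ 0010✓ 0011✓ 0100✓ 0101✓ 0110✓ 1000✓ 1001✓ 1010✓ 1101✓ 1111✓
Round 1: -000✓ -001✓ -010✓ -101✓ 0-00✓ 0-01✓ 0-10✓ 00-0✓ 00-1✓ 000-✓ 001-✓ 01-0✓ 010-✓ 1-01✓ 10-0✓ 100-✓ 11-1
Round 2: --01 -0-0 -00- 0--0 0-0- 00--
PIs = {--01, -0-0, -00-, 0--0, 0-0-, 00--, 11-1}
Coverage chart:
  m1: --01,-00-,0-0-,00--
  m2: -0-0,0--0,00--
  m3: 00-- ←essential
  m4: 0--0,0-0-
  m5: --01,0-0-
  m6: 0--0 ←essential
  m9: --01,-00-
  m13: --01,11-1
Essential: 0--0, 00--

2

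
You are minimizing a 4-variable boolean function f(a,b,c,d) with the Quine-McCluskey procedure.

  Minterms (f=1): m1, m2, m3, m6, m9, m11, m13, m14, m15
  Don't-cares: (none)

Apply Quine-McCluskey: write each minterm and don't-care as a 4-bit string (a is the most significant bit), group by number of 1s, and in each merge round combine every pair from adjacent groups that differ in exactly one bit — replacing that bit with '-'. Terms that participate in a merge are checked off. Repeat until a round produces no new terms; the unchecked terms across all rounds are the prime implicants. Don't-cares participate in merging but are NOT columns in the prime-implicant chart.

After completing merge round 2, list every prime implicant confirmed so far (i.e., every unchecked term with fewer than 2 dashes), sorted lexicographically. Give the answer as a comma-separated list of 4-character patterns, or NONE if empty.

[col 0] 0001*, 0010*, 0011*, 0110*, 1001*, 1011*, 1101*, 1110*, 1111*
[col 1] -001*, -011*, -110, 0-10, 00-1*, 001-, 1-01*, 1-11*, 10-1*, 11-1*, 111-
[col 2] -0-1, 1--1
Prime implicants: -0-1, -110, 0-10, 001-, 1--1, 111-

-110, 0-10, 001-, 111-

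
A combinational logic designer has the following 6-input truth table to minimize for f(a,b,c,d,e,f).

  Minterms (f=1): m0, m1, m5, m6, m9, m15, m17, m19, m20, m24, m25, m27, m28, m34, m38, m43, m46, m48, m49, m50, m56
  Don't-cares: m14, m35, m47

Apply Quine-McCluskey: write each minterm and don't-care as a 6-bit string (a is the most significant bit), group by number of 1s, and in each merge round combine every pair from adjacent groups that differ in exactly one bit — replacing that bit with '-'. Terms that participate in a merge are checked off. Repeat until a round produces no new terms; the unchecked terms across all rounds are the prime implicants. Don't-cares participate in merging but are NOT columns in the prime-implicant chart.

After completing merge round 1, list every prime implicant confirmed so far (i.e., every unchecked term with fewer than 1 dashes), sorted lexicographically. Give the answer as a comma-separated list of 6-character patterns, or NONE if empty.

NONE

size-2^0 implicants → 000000(✓)  000001(✓)  000101(✓)  000110(✓)  001001(✓)  001110(✓)  001111(✓)  010001(✓)  010011(✓)  010100(✓)  011000(✓)  011001(✓)  011011(✓)  011100(✓)  100010(✓)  100011(✓)  100110(✓)  101011(✓)  101110(✓)  101111(✓)  110000(✓)  110001(✓)  110010(✓)  111000(✓)
size-2^1 implicants → -00110(✓)  -01110(✓)  -01111(✓)  -10001  -11000  0-0001(✓)  0-1001(✓)  00-001(✓)  00-110(✓)  000-01  00000-  00111-(✓)  01-001(✓)  01-011(✓)  01-100  0100-1(✓)  011-00  0110-1(✓)  01100-  1-0010  10-011  10-110(✓)  100-10  10001-  101-11  10111-(✓)  11-000  1100-0  11000-
size-2^2 implicants → -0-110  -0111-  0--001  01-0-1
Unchecked terms (primes): -0-110, -0111-, -10001, -11000, 0--001, 000-01, 00000-, 01-0-1, 01-100, 011-00, 01100-, 1-0010, 10-011, 100-10, 10001-, 101-11, 11-000, 1100-0, 11000-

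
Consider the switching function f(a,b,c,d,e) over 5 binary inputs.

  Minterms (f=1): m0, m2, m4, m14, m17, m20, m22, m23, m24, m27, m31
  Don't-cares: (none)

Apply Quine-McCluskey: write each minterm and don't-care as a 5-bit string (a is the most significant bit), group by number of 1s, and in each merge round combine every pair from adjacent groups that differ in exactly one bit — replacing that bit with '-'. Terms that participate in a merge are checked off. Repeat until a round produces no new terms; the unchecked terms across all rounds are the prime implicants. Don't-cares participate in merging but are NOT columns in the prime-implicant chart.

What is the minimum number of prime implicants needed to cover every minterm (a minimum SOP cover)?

7

size-2^0 implicants → 00000(✓)  00010(✓)  00100(✓)  01110  10001  10100(✓)  10110(✓)  10111(✓)  11000  11011(✓)  11111(✓)
size-2^1 implicants → -0100  00-00  000-0  1-111  101-0  1011-  11-11
Unchecked terms (primes): -0100, 00-00, 000-0, 01110, 1-111, 10001, 101-0, 1011-, 11-11, 11000
Minterm coverage:
  m0 ⊆ 00-00,000-0
  m2 ⊆ 000-0 [E]
  m4 ⊆ -0100,00-00
  m14 ⊆ 01110 [E]
  m17 ⊆ 10001 [E]
  m20 ⊆ -0100,101-0
  m22 ⊆ 101-0,1011-
  m23 ⊆ 1-111,1011-
  m24 ⊆ 11000 [E]
  m27 ⊆ 11-11 [E]
  m31 ⊆ 1-111,11-11
E = {000-0, 01110, 10001, 11-11, 11000}
Petrick residual → -0100, 1011-
Cover = b'cd'e' + a'b'c'e' + a'bcde' + ab'c'd'e + ab'cd + abde + abc'd'e'  |cover|=7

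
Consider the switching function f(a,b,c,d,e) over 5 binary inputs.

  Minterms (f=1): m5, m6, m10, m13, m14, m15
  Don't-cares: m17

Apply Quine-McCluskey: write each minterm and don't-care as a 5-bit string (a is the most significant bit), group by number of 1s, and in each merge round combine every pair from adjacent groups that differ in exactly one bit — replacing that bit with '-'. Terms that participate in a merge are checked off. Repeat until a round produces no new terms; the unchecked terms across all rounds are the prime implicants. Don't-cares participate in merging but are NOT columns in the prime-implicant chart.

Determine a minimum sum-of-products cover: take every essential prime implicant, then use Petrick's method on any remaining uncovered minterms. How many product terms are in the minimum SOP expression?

4

[col 0] 00101*, 00110*, 01010*, 01101*, 01110*, 01111*, 10001
[col 1] 0-101, 0-110, 01-10, 011-1, 0111-
Prime implicants: 0-101, 0-110, 01-10, 011-1, 0111-, 10001
PI chart (minterm → PIs covering it):
  5 | 0-101  (sole → essential)
  6 | 0-110  (sole → essential)
  10 | 01-10  (sole → essential)
  13 | 0-101,011-1
  14 | 0-110,01-10,0111-
  15 | 011-1,0111-
Essential prime implicants: 0-101, 0-110, 01-10
Petrick residual → 011-1
Minimum SOP uses 4 PIs: a'cd'e + a'cde' + a'bde' + a'bce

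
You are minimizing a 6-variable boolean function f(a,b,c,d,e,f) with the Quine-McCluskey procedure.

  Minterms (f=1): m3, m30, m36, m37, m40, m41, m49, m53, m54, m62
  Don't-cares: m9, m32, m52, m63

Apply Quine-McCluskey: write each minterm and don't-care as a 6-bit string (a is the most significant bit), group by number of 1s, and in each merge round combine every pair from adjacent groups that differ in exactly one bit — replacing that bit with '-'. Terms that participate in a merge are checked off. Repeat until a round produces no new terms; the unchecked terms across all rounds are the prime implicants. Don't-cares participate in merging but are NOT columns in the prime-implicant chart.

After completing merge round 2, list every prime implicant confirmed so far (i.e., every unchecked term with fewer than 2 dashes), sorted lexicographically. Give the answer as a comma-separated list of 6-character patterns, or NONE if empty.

-01001, -11110, 000011, 10-000, 100-00, 10100-, 11-110, 110-01, 1101-0, 11111-

[col 0] 000011, 001001*, 011110*, 100000*, 100100*, 100101*, 101000*, 101001*, 110001*, 110100*, 110101*, 110110*, 111110*, 111111*
[col 1] -01001, -11110, 1-0100*, 1-0101*, 10-000, 100-00, 10010-*, 10100-, 11-110, 110-01, 1101-0, 11010-*, 11111-
[col 2] 1-010-
Prime implicants: -01001, -11110, 000011, 1-010-, 10-000, 100-00, 10100-, 11-110, 110-01, 1101-0, 11111-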